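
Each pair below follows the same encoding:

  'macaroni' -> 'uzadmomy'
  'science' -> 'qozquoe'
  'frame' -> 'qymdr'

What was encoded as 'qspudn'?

bridge

Two steps: reverse the string, then apply a Caesar shift of +12.
Undoing it on qspudn: shift back: q−12=e, s−12=g, p−12=d, u−12=i, d−12=r, n−12=b → egdirb; then reverse → bridge.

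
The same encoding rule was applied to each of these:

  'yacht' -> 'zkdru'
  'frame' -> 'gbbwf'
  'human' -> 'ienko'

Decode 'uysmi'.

Shifts by position in yacht: pos 0: y→z (+1), pos 1: a→k (+10), pos 2: c→d (+1), pos 3: h→r (+10) — repeating every 2. It's a Vigenère-style cipher with numeric key [1,10]: position i shifts by key[i mod 2].
Reversing it on uysmi: u−1=t, y−10=o, s−1=r, m−10=c, i−1=h.

torch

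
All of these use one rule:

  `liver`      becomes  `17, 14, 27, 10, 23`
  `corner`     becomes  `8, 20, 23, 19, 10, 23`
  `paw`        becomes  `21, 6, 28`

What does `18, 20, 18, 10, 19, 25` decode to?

Each letter is replaced by its alphabet position (a=1..z=26) + 5.
Undoing it on 18, 20, 18, 10, 19, 25: 18→(18−5)÷1=13=m, 20→(20−5)÷1=15=o, 18→(18−5)÷1=13=m, 10→(10−5)÷1=5=e, 19→(19−5)÷1=14=n, 25→(25−5)÷1=20=t.

moment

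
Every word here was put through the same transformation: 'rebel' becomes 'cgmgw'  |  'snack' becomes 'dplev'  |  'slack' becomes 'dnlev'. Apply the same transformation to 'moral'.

xqccw

A repeating key of period 2 is used — shifts +11, +2 over and over.
On moral: m+11=x, o+2=q, r+11=c, a+2=c, l+11=w.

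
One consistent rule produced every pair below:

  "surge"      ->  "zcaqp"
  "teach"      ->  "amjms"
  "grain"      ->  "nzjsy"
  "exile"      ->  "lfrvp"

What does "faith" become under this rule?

In surge: s→z is +7, u→c is +8, r→a is +9, g→q is +10 — the shift increases by 1 each position. The shift increases by 1 at each position, starting from +7: 7, 8, 9, ….
Applying it to faith: f+7=m, a+8=i, i+9=r, t+10=d, h+11=s.

mirds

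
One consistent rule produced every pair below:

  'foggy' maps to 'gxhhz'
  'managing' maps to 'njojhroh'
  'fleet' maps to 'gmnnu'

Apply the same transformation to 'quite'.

rdrun

The shift depends on letter class: consonant f→g is +1, but vowel o→x is +9. The rule splits by letter class: vowels +9, consonants +1.
For quite: q(cons)+1=r, u(vowel)+9=d, i(vowel)+9=r, t(cons)+1=u, e(vowel)+9=n.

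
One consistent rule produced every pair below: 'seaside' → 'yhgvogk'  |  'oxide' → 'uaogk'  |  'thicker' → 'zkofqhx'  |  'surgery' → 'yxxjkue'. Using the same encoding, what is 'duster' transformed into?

Shifts by position in seaside: pos 0: s→y (+6), pos 1: e→h (+3), pos 2: a→g (+6), pos 3: s→v (+3) — repeating every 2. It's a Vigenère-style cipher with numeric key [6,3]: position i shifts by key[i mod 2].
On duster: d+6=j, u+3=x, s+6=y, t+3=w, e+6=k, r+3=u.

jxywku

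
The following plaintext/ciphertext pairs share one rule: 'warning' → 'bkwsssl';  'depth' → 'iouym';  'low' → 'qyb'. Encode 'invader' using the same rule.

The shift depends on letter class: consonant w→b is +5, but vowel a→k is +10. Two shifts are in play — +10 for a/e/i/o/u, +5 for every other letter.
Applying it to invader: i(vowel)+10=s, n(cons)+5=s, v(cons)+5=a, a(vowel)+10=k, d(cons)+5=i, e(vowel)+10=o, r(cons)+5=w.

ssakiow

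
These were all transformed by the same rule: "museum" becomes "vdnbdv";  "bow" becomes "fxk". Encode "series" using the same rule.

The output letters match the input read backwards, each shifted +9: museum reversed is muesum. The word is reversed, then every letter is shifted forward by 9.
For series: reverse → seires; then shift: s+9=b, e+9=n, i+9=r, r+9=a, e+9=n, s+9=b.

bnranb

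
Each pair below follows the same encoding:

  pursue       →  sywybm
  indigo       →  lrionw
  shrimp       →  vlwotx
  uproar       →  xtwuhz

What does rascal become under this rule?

uexiht

Each letter shifts forward by (position + 3), i.e. 3, 4, 5, … — the shift grows by one for each successive letter.
For rascal: r+3=u, a+4=e, s+5=x, c+6=i, a+7=h, l+8=t.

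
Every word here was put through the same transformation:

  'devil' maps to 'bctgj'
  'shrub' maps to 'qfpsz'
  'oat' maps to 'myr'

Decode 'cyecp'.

eager

It's a constant shift of +24 (ROT24).
Decoding cyecp: c−24=e, y−24=a, e−24=g, c−24=e, p−24=r.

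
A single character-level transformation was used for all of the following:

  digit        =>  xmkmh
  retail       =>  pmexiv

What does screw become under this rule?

aivgw

The output letters match the input read backwards, each shifted +4: digit reversed is tigid. Two steps: reverse the string, then apply a Caesar shift of +4.
Applying it to screw: reverse → wercs; then shift: w+4=a, e+4=i, r+4=v, c+4=g, s+4=w.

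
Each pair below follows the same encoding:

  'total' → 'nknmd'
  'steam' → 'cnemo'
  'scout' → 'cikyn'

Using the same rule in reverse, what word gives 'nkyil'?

This is an affine cipher: with a=0,…,z=25, each position x becomes (11x+12) mod 26.
Undoing it on nkyil: n(13)→19·(13−12)≡19=t; k(10)→19·(10−12)≡14=o; y(24)→19·(24−12)≡20=u; i(8)→19·(8−12)≡2=c; l(11)→19·(11−12)≡7=h (all mod 26).

touch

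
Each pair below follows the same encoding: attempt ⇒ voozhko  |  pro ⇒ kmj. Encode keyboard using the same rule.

fztwjvmy

It's a constant shift of +21 (ROT21).
For keyboard: k+21=f, e+21=z, y+21=t, b+21=w, o+21=j, a+21=v, r+21=m, d+21=y.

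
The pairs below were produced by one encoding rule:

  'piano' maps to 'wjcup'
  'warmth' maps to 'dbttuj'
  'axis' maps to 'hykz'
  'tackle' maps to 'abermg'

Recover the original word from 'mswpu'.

It's a Vigenère-style cipher with numeric key [7,1,2]: position i shifts by key[i mod 3].
Reversing it on mswpu: m−7=f, s−1=r, w−2=u, p−7=i, u−1=t.

fruit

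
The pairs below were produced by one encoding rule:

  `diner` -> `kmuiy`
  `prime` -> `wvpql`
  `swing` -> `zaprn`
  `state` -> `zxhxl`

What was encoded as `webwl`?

pause

It's a Vigenère-style cipher with numeric key [7,4]: position i shifts by key[i mod 2].
Undoing it on webwl: w−7=p, e−4=a, b−7=u, w−4=s, l−7=e.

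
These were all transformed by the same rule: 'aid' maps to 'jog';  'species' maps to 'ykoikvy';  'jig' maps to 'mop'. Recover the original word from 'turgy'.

salon

Read the word backwards and shift each letter +6.
Reversing it on turgy: shift back: t−6=n, u−6=o, r−6=l, g−6=a, y−6=s → nolas; then reverse → salon.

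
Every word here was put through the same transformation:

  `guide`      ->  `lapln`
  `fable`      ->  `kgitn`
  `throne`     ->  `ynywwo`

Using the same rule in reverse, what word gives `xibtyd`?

In guide: g→l is +5, u→a is +6, i→p is +7, d→l is +8 — the shift increases by 1 each position. Letter i (0-indexed) is shifted by i+5, so successive shifts are 5, 6, 7, ….
Undoing it on xibtyd: x−5=s, i−6=c, b−7=u, t−8=l, y−9=p, d−10=t.

sculpt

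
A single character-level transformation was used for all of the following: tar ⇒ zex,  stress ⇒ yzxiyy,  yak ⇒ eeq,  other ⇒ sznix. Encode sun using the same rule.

yyt

Two shifts are in play — +4 for a/e/i/o/u, +6 for every other letter.
For sun: s(cons)+6=y, u(vowel)+4=y, n(cons)+6=t.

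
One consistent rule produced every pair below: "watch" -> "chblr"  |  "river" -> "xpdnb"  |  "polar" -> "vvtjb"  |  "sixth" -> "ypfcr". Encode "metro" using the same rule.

slbay

In watch: w→c is +6, a→h is +7, t→b is +8, c→l is +9 — the shift increases by 1 each position. Each letter shifts forward by (position + 6), i.e. 6, 7, 8, … — the shift grows by one for each successive letter.
For metro: m+6=s, e+7=l, t+8=b, r+9=a, o+10=y.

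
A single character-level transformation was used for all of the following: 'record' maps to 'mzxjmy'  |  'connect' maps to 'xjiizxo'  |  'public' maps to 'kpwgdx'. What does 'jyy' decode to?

Compare letters: r→m is +21, e→z is +21, c→x is +21 — a constant shift. This is a Caesar cipher with shift 21.
Decoding jyy: j−21=o, y−21=d, y−21=d.

odd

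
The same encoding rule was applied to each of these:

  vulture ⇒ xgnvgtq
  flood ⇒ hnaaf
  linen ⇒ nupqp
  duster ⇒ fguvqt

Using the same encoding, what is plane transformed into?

rnmpq

The shift depends on letter class: consonant v→x is +2, but vowel u→g is +12. Two shifts are in play — +12 for a/e/i/o/u, +2 for every other letter.
For plane: p(cons)+2=r, l(cons)+2=n, a(vowel)+12=m, n(cons)+2=p, e(vowel)+12=q.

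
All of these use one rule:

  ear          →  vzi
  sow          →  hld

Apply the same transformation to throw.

Each pair mirrors across the alphabet (e↔v, a↔z, r↔i): positions sum to 25. This is the alphabet-reversal cipher (Atbash): a becomes z, b becomes y, etc.
On throw: t↔g, h↔s, r↔i, o↔l, w↔d.

gsild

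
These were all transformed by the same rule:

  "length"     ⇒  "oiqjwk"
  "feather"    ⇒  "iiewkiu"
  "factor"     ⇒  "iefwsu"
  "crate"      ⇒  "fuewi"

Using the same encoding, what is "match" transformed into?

The shift depends on letter class: consonant l→o is +3, but vowel e→i is +4. The rule splits by letter class: vowels +4, consonants +3.
Applying it to match: m(cons)+3=p, a(vowel)+4=e, t(cons)+3=w, c(cons)+3=f, h(cons)+3=k.

pewfk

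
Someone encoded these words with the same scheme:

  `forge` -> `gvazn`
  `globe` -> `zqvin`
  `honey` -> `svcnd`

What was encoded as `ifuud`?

This is an affine cipher: with a=0,…,z=25, each position x becomes (19x+15) mod 26.
Decoding ifuud: i(8)→11·(8−15)≡1=b; f(5)→11·(5−15)≡20=u; u(20)→11·(20−15)≡3=d; u(20)→11·(20−15)≡3=d; d(3)→11·(3−15)≡24=y (all mod 26).

buddy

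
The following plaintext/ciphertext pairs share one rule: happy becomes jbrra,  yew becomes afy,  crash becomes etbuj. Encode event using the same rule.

fxfpv

The shift depends on letter class: consonant h→j is +2, but vowel a→b is +1. The rule splits by letter class: vowels +1, consonants +2.
For event: e(vowel)+1=f, v(cons)+2=x, e(vowel)+1=f, n(cons)+2=p, t(cons)+2=v.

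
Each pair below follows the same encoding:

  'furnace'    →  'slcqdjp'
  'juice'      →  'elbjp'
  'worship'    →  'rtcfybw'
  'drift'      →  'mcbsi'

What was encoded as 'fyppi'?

sheet

f(5)→s(18) and u(20)→l(11) fit y≡3x+3 (mod 26); the inverse of 3 mod 26 is 9. Treating letters as 0–25, the rule is x ↦ 3x + 3 (mod 26).
Decoding fyppi: f(5)→9·(5−3)≡18=s; y(24)→9·(24−3)≡7=h; p(15)→9·(15−3)≡4=e; p(15)→9·(15−3)≡4=e; i(8)→9·(8−3)≡19=t (all mod 26).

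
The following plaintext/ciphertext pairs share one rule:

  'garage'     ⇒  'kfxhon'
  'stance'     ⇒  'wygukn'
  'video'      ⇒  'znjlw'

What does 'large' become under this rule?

In garage: g→k is +4, a→f is +5, r→x is +6, a→h is +7 — the shift increases by 1 each position. Letter i (0-indexed) is shifted by i+4, so successive shifts are 4, 5, 6, ….
For large: l+4=p, a+5=f, r+6=x, g+7=n, e+8=m.

pfxnm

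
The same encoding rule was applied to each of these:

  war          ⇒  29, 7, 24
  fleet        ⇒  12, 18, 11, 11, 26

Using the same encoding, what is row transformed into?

w is letter #23 and maps to 29: an offset of 6. Each letter is replaced by its alphabet position (a=1..z=26) + 6.
On row: r=18→24, o=15→21, w=23→29.

24, 21, 29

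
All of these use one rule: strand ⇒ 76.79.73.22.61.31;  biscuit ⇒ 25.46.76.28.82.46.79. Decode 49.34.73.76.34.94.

jersey

s(#19)→76 and t(#20)→79: differences scale by 3, so n = 3·pos + 19. The formula is n = 3×(alphabet index, a=1) + 19.
Decoding 49.34.73.76.34.94: 49→(49−19)÷3=10=j, 34→(34−19)÷3=5=e, 73→(73−19)÷3=18=r, 76→(76−19)÷3=19=s, 34→(34−19)÷3=5=e, 94→(94−19)÷3=25=y.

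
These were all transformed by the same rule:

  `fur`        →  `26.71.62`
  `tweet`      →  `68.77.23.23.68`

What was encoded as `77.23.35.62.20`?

f(#6)→26 and u(#21)→71: differences scale by 3, so n = 3·pos + 8. With a=1..z=26, the number is 3·pos + 8.
Decoding 77.23.35.62.20: 77→(77−8)÷3=23=w, 23→(23−8)÷3=5=e, 35→(35−8)÷3=9=i, 62→(62−8)÷3=18=r, 20→(20−8)÷3=4=d.

weird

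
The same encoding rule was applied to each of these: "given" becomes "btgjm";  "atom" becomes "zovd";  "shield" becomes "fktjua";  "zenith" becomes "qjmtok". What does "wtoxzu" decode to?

g(6)→b(1) and i(8)→t(19) fit y≡9x+25 (mod 26); the inverse of 9 mod 26 is 3. Each letter's alphabet position (a=0..z=25) is mapped through 9·x+25 mod 26 — an affine cipher.
Undoing it on wtoxzu: w(22)→3·(22−25)≡17=r; t(19)→3·(19−25)≡8=i; o(14)→3·(14−25)≡19=t; x(23)→3·(23−25)≡20=u; z(25)→3·(25−25)≡0=a; u(20)→3·(20−25)≡11=l (all mod 26).

ritual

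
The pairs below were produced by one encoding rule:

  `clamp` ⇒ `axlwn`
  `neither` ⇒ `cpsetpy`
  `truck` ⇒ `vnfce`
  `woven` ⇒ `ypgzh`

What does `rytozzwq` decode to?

flooding

Two steps: reverse the string, then apply a Caesar shift of +11.
Undoing it on rytozzwq: shift back: r−11=g, y−11=n, t−11=i, o−11=d, z−11=o, z−11=o, w−11=l, q−11=f → gnidoolf; then reverse → flooding.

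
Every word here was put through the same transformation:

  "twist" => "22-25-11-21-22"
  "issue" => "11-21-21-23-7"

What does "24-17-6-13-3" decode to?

t is letter #20 and maps to 22: an offset of 2. Each letter is replaced by its alphabet position (a=1..z=26) + 2.
Undoing it on 24-17-6-13-3: 24→(24−2)÷1=22=v, 17→(17−2)÷1=15=o, 6→(6−2)÷1=4=d, 13→(13−2)÷1=11=k, 3→(3−2)÷1=1=a.

vodka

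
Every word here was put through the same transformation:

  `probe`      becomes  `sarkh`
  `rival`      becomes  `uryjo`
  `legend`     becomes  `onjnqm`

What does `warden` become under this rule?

Shifts by position in probe: pos 0: p→s (+3), pos 1: r→a (+9), pos 2: o→r (+3), pos 3: b→k (+9) — repeating every 2. It's a Vigenère-style cipher with numeric key [3,9]: position i shifts by key[i mod 2].
On warden: w+3=z, a+9=j, r+3=u, d+9=m, e+3=h, n+9=w.

zjumhw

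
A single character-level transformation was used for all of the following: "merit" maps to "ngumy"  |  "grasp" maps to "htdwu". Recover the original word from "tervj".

score

In merit: m→n is +1, e→g is +2, r→u is +3, i→m is +4 — the shift increases by 1 each position. Letter i (0-indexed) is shifted by i+1, so successive shifts are 1, 2, 3, ….
Decoding tervj: t−1=s, e−2=c, r−3=o, v−4=r, j−5=e.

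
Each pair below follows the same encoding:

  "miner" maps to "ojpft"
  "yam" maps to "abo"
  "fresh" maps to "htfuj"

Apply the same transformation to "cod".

epf

The shift depends on letter class: consonant m→o is +2, but vowel i→j is +1. The rule splits by letter class: vowels +1, consonants +2.
Applying it to cod: c(cons)+2=e, o(vowel)+1=p, d(cons)+2=f.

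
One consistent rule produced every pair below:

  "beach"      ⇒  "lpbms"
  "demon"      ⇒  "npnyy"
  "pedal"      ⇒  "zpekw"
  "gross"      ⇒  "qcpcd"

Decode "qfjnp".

guide

Shifts by position in beach: pos 0: b→l (+10), pos 1: e→p (+11), pos 2: a→b (+1), pos 3: c→m (+10), pos 4: h→s (+11) — repeating every 3. It's a Vigenère-style cipher with numeric key [10,11,1]: position i shifts by key[i mod 3].
Undoing it on qfjnp: q−10=g, f−11=u, j−1=i, n−10=d, p−11=e.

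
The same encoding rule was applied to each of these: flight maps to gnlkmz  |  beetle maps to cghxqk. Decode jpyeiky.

invader

Each letter shifts forward by (position + 1), i.e. 1, 2, 3, … — the shift grows by one for each successive letter.
Undoing it on jpyeiky: j−1=i, p−2=n, y−3=v, e−4=a, i−5=d, k−6=e, y−7=r.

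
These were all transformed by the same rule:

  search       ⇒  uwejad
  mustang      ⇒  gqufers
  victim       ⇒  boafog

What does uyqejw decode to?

square

Each letter's alphabet position (a=0..z=25) is mapped through 11·x+4 mod 26 — an affine cipher.
Undoing it on uyqejw: u(20)→19·(20−4)≡18=s; y(24)→19·(24−4)≡16=q; q(16)→19·(16−4)≡20=u; e(4)→19·(4−4)≡0=a; j(9)→19·(9−4)≡17=r; w(22)→19·(22−4)≡4=e (all mod 26).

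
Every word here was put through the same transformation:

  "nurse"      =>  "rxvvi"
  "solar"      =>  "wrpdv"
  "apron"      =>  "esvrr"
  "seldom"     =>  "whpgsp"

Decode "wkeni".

The shifts repeat in a cycle of length 2: positions 0,1,… shift by +4, +3, then the pattern repeats.
Undoing it on wkeni: w−4=s, k−3=h, e−4=a, n−3=k, i−4=e.

shake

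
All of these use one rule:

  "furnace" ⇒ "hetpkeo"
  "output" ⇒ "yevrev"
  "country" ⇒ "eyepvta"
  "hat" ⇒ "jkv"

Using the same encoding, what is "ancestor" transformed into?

The rule splits by letter class: vowels +10, consonants +2.
For ancestor: a(vowel)+10=k, n(cons)+2=p, c(cons)+2=e, e(vowel)+10=o, s(cons)+2=u, t(cons)+2=v, o(vowel)+10=y, r(cons)+2=t.

kpeouvyt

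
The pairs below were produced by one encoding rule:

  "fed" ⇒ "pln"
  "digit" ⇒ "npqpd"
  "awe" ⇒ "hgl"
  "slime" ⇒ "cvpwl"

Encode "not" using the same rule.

xvd

The rule splits by letter class: vowels +7, consonants +10.
Applying it to not: n(cons)+10=x, o(vowel)+7=v, t(cons)+10=d.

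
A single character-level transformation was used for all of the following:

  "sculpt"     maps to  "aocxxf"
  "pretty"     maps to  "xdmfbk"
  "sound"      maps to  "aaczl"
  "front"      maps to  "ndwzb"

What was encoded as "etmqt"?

wheel

It's a Vigenère-style cipher with numeric key [8,12]: position i shifts by key[i mod 2].
Decoding etmqt: e−8=w, t−12=h, m−8=e, q−12=e, t−8=l.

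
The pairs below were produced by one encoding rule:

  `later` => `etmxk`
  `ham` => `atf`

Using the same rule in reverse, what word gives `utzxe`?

bagel

Each letter is shifted forward by 19 in the alphabet (a Caesar shift of +19).
Reversing it on utzxe: u−19=b, t−19=a, z−19=g, x−19=e, e−19=l.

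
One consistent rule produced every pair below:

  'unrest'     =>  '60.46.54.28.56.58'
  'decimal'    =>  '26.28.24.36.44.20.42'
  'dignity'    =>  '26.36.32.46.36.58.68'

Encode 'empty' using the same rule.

u(#21)→60 and n(#14)→46: differences scale by 2, so n = 2·pos + 18. Each letter becomes 2×(its alphabet position, a=1..z=26) + 18.
Applying it to empty: e=5→28, m=13→44, p=16→50, t=20→58, y=25→68.

28.44.50.58.68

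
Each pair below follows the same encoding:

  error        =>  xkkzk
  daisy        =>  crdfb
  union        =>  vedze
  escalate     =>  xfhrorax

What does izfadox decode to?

e(4)→x(23) and r(17)→k(10) fit y≡21x+17 (mod 26); the inverse of 21 mod 26 is 5. Treating letters as 0–25, the rule is x ↦ 21x + 17 (mod 26).
Undoing it on izfadox: i(8)→5·(8−17)≡7=h; z(25)→5·(25−17)≡14=o; f(5)→5·(5−17)≡18=s; a(0)→5·(0−17)≡19=t; d(3)→5·(3−17)≡8=i; o(14)→5·(14−17)≡11=l; x(23)→5·(23−17)≡4=e (all mod 26).

hostile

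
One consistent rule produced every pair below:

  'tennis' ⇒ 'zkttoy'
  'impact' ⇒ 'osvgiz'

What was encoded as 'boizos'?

Compare letters: t→z is +6, e→k is +6, n→t is +6 — a constant shift. This is a Caesar cipher with shift 6.
Decoding boizos: b−6=v, o−6=i, i−6=c, z−6=t, o−6=i, s−6=m.

victim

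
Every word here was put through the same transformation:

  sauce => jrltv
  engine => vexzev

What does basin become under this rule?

srjze

It's a constant shift of +17 (ROT17).
For basin: b+17=s, a+17=r, s+17=j, i+17=z, n+17=e.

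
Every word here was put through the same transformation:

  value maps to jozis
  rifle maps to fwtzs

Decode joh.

It's a constant shift of +14 (ROT14).
Decoding joh: j−14=v, o−14=a, h−14=t.

vat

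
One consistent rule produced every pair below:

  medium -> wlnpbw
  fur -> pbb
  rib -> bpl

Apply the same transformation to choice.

The shift depends on letter class: consonant m→w is +10, but vowel e→l is +7. Two shifts are in play — +7 for a/e/i/o/u, +10 for every other letter.
For choice: c(cons)+10=m, h(cons)+10=r, o(vowel)+7=v, i(vowel)+7=p, c(cons)+10=m, e(vowel)+7=l.

mrvpml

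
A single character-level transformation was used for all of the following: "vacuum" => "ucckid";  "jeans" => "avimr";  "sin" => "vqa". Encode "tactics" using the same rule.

akqbkib

The word is reversed, then every letter is shifted forward by 8.
For tactics: reverse → scitcat; then shift: s+8=a, c+8=k, i+8=q, t+8=b, c+8=k, a+8=i, t+8=b.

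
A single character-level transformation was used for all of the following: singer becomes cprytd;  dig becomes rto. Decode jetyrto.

dignity

The output letters match the input read backwards, each shifted +11: singer reversed is regnis. The word is reversed, then every letter is shifted forward by 11.
Decoding jetyrto: shift back: j−11=y, e−11=t, t−11=i, y−11=n, r−11=g, t−11=i, o−11=d → ytingid; then reverse → dignity.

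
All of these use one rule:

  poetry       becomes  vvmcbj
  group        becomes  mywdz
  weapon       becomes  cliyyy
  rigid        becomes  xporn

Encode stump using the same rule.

yacvz

In poetry: p→v is +6, o→v is +7, e→m is +8, t→c is +9 — the shift increases by 1 each position. Each letter shifts forward by (position + 6), i.e. 6, 7, 8, … — the shift grows by one for each successive letter.
For stump: s+6=y, t+7=a, u+8=c, m+9=v, p+10=z.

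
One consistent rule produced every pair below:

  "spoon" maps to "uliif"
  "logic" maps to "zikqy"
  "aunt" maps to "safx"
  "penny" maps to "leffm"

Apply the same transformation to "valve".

dszde

Treating letters as 0–25, the rule is x ↦ 3x + 18 (mod 26).
Applying it to valve: v(21)→3·21+18≡3=d; a(0)→3·0+18≡18=s; l(11)→3·11+18≡25=z; v(21)→3·21+18≡3=d; e(4)→3·4+18≡4=e (all mod 26).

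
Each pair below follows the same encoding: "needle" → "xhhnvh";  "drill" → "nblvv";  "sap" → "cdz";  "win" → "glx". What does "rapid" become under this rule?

The shift depends on letter class: consonant n→x is +10, but vowel e→h is +3. Vowels shift forward by 3 and consonants shift forward by 10.
On rapid: r(cons)+10=b, a(vowel)+3=d, p(cons)+10=z, i(vowel)+3=l, d(cons)+10=n.

bdzln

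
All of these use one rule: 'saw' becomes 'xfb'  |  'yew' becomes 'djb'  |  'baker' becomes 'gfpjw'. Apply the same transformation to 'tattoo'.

yfyytt

Compare letters: s→x is +5, a→f is +5, w→b is +5 — a constant shift. Every letter moves 5 places later in the alphabet, wrapping around z→a.
For tattoo: t+5=y, a+5=f, t+5=y, t+5=y, o+5=t, o+5=t.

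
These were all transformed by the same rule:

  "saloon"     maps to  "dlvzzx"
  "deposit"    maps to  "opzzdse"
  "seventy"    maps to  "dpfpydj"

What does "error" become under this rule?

Shifts by position in saloon: pos 0: s→d (+11), pos 1: a→l (+11), pos 2: l→v (+10), pos 3: o→z (+11), pos 4: o→z (+11), pos 5: n→x (+10) — repeating every 3. It's a Vigenère-style cipher with numeric key [11,11,10]: position i shifts by key[i mod 3].
On error: e+11=p, r+11=c, r+10=b, o+11=z, r+11=c.

pcbzc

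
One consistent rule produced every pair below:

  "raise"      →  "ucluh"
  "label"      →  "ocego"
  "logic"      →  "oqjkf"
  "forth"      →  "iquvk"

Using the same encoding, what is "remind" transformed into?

ugpkqf

Shifts by position in raise: pos 0: r→u (+3), pos 1: a→c (+2), pos 2: i→l (+3), pos 3: s→u (+2) — repeating every 2. A repeating key of period 2 is used — shifts +3, +2 over and over.
On remind: r+3=u, e+2=g, m+3=p, i+2=k, n+3=q, d+2=f.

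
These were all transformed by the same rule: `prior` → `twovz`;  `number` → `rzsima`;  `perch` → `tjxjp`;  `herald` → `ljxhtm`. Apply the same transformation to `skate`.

wpgam

The shift increases by 1 at each position, starting from +4: 4, 5, 6, ….
For skate: s+4=w, k+5=p, a+6=g, t+7=a, e+8=m.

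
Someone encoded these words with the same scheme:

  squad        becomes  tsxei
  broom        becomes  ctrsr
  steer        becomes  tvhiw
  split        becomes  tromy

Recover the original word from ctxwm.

In squad: s→t is +1, q→s is +2, u→x is +3, a→e is +4 — the shift increases by 1 each position. Each letter shifts forward by (position + 1), i.e. 1, 2, 3, … — the shift grows by one for each successive letter.
Undoing it on ctxwm: c−1=b, t−2=r, x−3=u, w−4=s, m−5=h.

brush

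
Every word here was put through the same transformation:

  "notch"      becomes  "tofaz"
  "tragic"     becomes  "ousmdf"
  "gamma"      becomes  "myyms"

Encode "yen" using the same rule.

zqk

The output letters match the input read backwards, each shifted +12: notch reversed is hcton. The word is reversed, then every letter is shifted forward by 12.
For yen: reverse → ney; then shift: n+12=z, e+12=q, y+12=k.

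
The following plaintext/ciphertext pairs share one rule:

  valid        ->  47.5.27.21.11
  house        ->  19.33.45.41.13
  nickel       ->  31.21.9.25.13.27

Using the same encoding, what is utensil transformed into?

45.43.13.31.41.21.27

v(#22)→47 and a(#1)→5: differences scale by 2, so n = 2·pos + 3. Each letter becomes 2×(its alphabet position, a=1..z=26) + 3.
For utensil: u=21→45, t=20→43, e=5→13, n=14→31, s=19→41, i=9→21, l=12→27.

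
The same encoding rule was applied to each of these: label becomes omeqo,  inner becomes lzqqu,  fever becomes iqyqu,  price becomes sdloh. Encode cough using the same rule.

Shifts by position in label: pos 0: l→o (+3), pos 1: a→m (+12), pos 2: b→e (+3), pos 3: e→q (+12) — repeating every 2. The shifts repeat in a cycle of length 2: positions 0,1,… shift by +3, +12, then the pattern repeats.
On cough: c+3=f, o+12=a, u+3=x, g+12=s, h+3=k.

faxsk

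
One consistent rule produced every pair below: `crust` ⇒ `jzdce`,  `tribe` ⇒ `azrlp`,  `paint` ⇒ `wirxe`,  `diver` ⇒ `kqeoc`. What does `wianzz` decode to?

pardon

Each letter shifts forward by (position + 7), i.e. 7, 8, 9, … — the shift grows by one for each successive letter.
Undoing it on wianzz: w−7=p, i−8=a, a−9=r, n−10=d, z−11=o, z−12=n.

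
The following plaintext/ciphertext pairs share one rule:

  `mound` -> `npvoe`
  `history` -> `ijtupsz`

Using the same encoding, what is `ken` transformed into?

lfo

Every letter moves 1 place later in the alphabet, wrapping around z→a.
On ken: k+1=l, e+1=f, n+1=o.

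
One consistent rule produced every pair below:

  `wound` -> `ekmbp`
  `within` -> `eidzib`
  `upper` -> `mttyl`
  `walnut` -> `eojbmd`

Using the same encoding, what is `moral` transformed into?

w(22)→e(4) and o(14)→k(10) fit y≡9x+14 (mod 26); the inverse of 9 mod 26 is 3. This is an affine cipher: with a=0,…,z=25, each position x becomes (9x+14) mod 26.
On moral: m(12)→9·12+14≡18=s; o(14)→9·14+14≡10=k; r(17)→9·17+14≡11=l; a(0)→9·0+14≡14=o; l(11)→9·11+14≡9=j (all mod 26).

skloj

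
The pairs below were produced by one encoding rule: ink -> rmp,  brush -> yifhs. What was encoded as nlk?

mop

Letters are reflected about the middle of the alphabet (position → 25−position): Atbash.
Decoding nlk: n↔m, l↔o, k↔p.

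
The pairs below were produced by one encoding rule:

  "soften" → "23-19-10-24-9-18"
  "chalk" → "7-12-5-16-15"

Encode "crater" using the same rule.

7-22-5-24-9-22

s is letter #19 and maps to 23: an offset of 4. Each letter is replaced by its alphabet position (a=1..z=26) + 4.
Applying it to crater: c=3→7, r=18→22, a=1→5, t=20→24, e=5→9, r=18→22.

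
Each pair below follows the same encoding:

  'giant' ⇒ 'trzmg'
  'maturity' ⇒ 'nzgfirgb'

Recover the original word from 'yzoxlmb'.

Each letter is replaced by its mirror in the alphabet: a↔z, b↔y, c↔x, and so on (the Atbash cipher).
Decoding yzoxlmb: y↔b, z↔a, o↔l, x↔c, l↔o, m↔n, b↔y.

balcony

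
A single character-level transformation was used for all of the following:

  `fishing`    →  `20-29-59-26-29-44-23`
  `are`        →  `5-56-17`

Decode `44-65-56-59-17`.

f(#6)→20 and i(#9)→29: differences scale by 3, so n = 3·pos + 2. Each letter becomes 3×(its alphabet position, a=1..z=26) + 2.
Decoding 44-65-56-59-17: 44→(44−2)÷3=14=n, 65→(65−2)÷3=21=u, 56→(56−2)÷3=18=r, 59→(59−2)÷3=19=s, 17→(17−2)÷3=5=e.

nurse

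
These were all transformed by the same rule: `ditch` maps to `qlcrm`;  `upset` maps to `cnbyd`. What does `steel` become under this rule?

Read the word backwards and shift each letter +9.
On steel: reverse → leets; then shift: l+9=u, e+9=n, e+9=n, t+9=c, s+9=b.

unncb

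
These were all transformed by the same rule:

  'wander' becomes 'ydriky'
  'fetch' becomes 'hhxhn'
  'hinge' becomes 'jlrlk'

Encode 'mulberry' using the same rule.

Letter i (0-indexed) is shifted by i+2, so successive shifts are 2, 3, 4, ….
On mulberry: m+2=o, u+3=x, l+4=p, b+5=g, e+6=k, r+7=y, r+8=z, y+9=h.

oxpgkyzh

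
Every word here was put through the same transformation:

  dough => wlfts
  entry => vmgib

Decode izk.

Each pair mirrors across the alphabet (d↔w, o↔l, u↔f): positions sum to 25. Letters are reflected about the middle of the alphabet (position → 25−position): Atbash.
Reversing it on izk: i↔r, z↔a, k↔p.

rap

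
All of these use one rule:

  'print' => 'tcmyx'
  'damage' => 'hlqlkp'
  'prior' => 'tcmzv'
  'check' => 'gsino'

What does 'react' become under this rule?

vpenx

The shifts repeat in a cycle of length 2: positions 0,1,… shift by +4, +11, then the pattern repeats.
On react: r+4=v, e+11=p, a+4=e, c+11=n, t+4=x.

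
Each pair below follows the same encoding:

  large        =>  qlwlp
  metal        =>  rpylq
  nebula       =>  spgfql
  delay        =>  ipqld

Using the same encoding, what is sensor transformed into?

xpsxzw

The shift depends on letter class: consonant l→q is +5, but vowel a→l is +11. The rule splits by letter class: vowels +11, consonants +5.
On sensor: s(cons)+5=x, e(vowel)+11=p, n(cons)+5=s, s(cons)+5=x, o(vowel)+11=z, r(cons)+5=w.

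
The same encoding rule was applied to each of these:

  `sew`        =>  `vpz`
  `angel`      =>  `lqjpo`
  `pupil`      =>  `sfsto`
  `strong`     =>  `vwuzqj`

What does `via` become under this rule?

The rule splits by letter class: vowels +11, consonants +3.
For via: v(cons)+3=y, i(vowel)+11=t, a(vowel)+11=l.

ytl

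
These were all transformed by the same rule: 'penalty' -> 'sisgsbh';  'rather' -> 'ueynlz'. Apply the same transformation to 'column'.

In penalty: p→s is +3, e→i is +4, n→s is +5, a→g is +6 — the shift increases by 1 each position. The shift increases by 1 at each position, starting from +3: 3, 4, 5, ….
For column: c+3=f, o+4=s, l+5=q, u+6=a, m+7=t, n+8=v.

fsqatv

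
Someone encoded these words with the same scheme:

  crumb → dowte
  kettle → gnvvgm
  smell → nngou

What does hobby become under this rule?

addqj

The output letters match the input read backwards, each shifted +2: crumb reversed is bmurc. Two steps: reverse the string, then apply a Caesar shift of +2.
For hobby: reverse → ybboh; then shift: y+2=a, b+2=d, b+2=d, o+2=q, h+2=j.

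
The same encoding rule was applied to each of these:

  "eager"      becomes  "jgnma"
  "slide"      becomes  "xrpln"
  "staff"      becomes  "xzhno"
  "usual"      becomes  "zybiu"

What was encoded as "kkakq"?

fetch

In eager: e→j is +5, a→g is +6, g→n is +7, e→m is +8 — the shift increases by 1 each position. Letter i (0-indexed) is shifted by i+5, so successive shifts are 5, 6, 7, ….
Undoing it on kkakq: k−5=f, k−6=e, a−7=t, k−8=c, q−9=h.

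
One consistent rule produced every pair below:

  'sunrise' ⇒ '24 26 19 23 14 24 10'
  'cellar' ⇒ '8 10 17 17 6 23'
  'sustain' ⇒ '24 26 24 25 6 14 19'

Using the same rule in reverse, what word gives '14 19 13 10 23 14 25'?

inherit

Each letter is replaced by its alphabet position (a=1..z=26) + 5.
Undoing it on 14 19 13 10 23 14 25: 14→(14−5)÷1=9=i, 19→(19−5)÷1=14=n, 13→(13−5)÷1=8=h, 10→(10−5)÷1=5=e, 23→(23−5)÷1=18=r, 14→(14−5)÷1=9=i, 25→(25−5)÷1=20=t.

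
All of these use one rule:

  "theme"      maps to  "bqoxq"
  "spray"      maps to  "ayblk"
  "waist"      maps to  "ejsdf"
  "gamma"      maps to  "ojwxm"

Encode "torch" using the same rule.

bxbnt

In theme: t→b is +8, h→q is +9, e→o is +10, m→x is +11 — the shift increases by 1 each position. The shift increases by 1 at each position, starting from +8: 8, 9, 10, ….
Applying it to torch: t+8=b, o+9=x, r+10=b, c+11=n, h+12=t.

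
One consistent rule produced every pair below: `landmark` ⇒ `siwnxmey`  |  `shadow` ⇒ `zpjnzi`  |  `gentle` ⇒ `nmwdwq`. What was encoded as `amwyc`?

tenor

Letter i (0-indexed) is shifted by i+7, so successive shifts are 7, 8, 9, ….
Reversing it on amwyc: a−7=t, m−8=e, w−9=n, y−10=o, c−11=r.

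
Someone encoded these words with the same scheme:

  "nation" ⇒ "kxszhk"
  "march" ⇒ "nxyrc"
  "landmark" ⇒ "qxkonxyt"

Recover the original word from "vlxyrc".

search

n(13)→k(10) and a(0)→x(23) fit y≡23x+23 (mod 26); the inverse of 23 mod 26 is 17. This is an affine cipher: with a=0,…,z=25, each position x becomes (23x+23) mod 26.
Undoing it on vlxyrc: v(21)→17·(21−23)≡18=s; l(11)→17·(11−23)≡4=e; x(23)→17·(23−23)≡0=a; y(24)→17·(24−23)≡17=r; r(17)→17·(17−23)≡2=c; c(2)→17·(2−23)≡7=h (all mod 26).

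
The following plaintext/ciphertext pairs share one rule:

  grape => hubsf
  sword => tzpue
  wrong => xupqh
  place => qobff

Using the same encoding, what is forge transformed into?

grsjf

Shifts by position in grape: pos 0: g→h (+1), pos 1: r→u (+3), pos 2: a→b (+1), pos 3: p→s (+3) — repeating every 2. A repeating key of period 2 is used — shifts +1, +3 over and over.
On forge: f+1=g, o+3=r, r+1=s, g+3=j, e+1=f.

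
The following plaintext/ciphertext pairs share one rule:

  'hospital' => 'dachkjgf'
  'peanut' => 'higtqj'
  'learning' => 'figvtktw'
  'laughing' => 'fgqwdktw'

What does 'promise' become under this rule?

Treating letters as 0–25, the rule is x ↦ 7x + 6 (mod 26).
For promise: p(15)→7·15+6≡7=h; r(17)→7·17+6≡21=v; o(14)→7·14+6≡0=a; m(12)→7·12+6≡12=m; i(8)→7·8+6≡10=k; s(18)→7·18+6≡2=c; e(4)→7·4+6≡8=i (all mod 26).

hvamkci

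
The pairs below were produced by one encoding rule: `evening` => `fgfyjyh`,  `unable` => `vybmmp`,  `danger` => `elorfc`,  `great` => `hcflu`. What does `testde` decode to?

strict

Shifts by position in evening: pos 0: e→f (+1), pos 1: v→g (+11), pos 2: e→f (+1), pos 3: n→y (+11) — repeating every 2. A repeating key of period 2 is used — shifts +1, +11 over and over.
Undoing it on testde: t−1=s, e−11=t, s−1=r, t−11=i, d−1=c, e−11=t.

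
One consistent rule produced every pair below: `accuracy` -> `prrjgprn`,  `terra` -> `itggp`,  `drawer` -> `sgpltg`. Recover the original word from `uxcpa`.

Each letter is shifted forward by 15 in the alphabet (a Caesar shift of +15).
Undoing it on uxcpa: u−15=f, x−15=i, c−15=n, p−15=a, a−15=l.

final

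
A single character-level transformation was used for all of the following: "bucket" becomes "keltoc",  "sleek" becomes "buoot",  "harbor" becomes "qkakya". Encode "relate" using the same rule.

Two shifts are in play — +10 for a/e/i/o/u, +9 for every other letter.
For relate: r(cons)+9=a, e(vowel)+10=o, l(cons)+9=u, a(vowel)+10=k, t(cons)+9=c, e(vowel)+10=o.

aoukco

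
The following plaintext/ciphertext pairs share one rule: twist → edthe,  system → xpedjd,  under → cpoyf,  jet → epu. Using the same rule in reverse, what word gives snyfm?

The output letters match the input read backwards, each shifted +11: twist reversed is tsiwt. Two steps: reverse the string, then apply a Caesar shift of +11.
Reversing it on snyfm: shift back: s−11=h, n−11=c, y−11=n, f−11=u, m−11=b → hcnub; then reverse → bunch.

bunch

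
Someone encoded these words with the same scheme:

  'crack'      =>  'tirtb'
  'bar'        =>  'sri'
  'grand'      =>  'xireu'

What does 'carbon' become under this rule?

Compare letters: c→t is +17, r→i is +17, a→r is +17 — a constant shift. This is a Caesar cipher with shift 17.
For carbon: c+17=t, a+17=r, r+17=i, b+17=s, o+17=f, n+17=e.

trisfe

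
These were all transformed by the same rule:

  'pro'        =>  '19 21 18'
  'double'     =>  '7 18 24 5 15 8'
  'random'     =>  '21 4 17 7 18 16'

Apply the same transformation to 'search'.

22 8 4 21 6 11

p is letter #16 and maps to 19: an offset of 3. Letters become their 1-based position plus 3 (so a→4, b→5, …).
For search: s=19→22, e=5→8, a=1→4, r=18→21, c=3→6, h=8→11.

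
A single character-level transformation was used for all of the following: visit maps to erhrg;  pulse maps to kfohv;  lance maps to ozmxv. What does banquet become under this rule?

Each pair mirrors across the alphabet (v↔e, i↔r, s↔h): positions sum to 25. Letters are reflected about the middle of the alphabet (position → 25−position): Atbash.
On banquet: b↔y, a↔z, n↔m, q↔j, u↔f, e↔v, t↔g.

yzmjfvg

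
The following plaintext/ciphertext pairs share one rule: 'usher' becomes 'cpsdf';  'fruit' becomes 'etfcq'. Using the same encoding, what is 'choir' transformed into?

Read the word backwards and shift each letter +11.
On choir: reverse → riohc; then shift: r+11=c, i+11=t, o+11=z, h+11=s, c+11=n.

ctzsn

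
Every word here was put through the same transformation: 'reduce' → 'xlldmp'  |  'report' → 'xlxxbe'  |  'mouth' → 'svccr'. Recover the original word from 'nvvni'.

In reduce: r→x is +6, e→l is +7, d→l is +8, u→d is +9 — the shift increases by 1 each position. Each letter shifts forward by (position + 6), i.e. 6, 7, 8, … — the shift grows by one for each successive letter.
Decoding nvvni: n−6=h, v−7=o, v−8=n, n−9=e, i−10=y.

honey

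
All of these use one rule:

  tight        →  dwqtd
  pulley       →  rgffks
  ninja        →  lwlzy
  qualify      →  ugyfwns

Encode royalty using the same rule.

t(19)→d(3) and i(8)→w(22) fit y≡3x+24 (mod 26); the inverse of 3 mod 26 is 9. Each letter's alphabet position (a=0..z=25) is mapped through 3·x+24 mod 26 — an affine cipher.
On royalty: r(17)→3·17+24≡23=x; o(14)→3·14+24≡14=o; y(24)→3·24+24≡18=s; a(0)→3·0+24≡24=y; l(11)→3·11+24≡5=f; t(19)→3·19+24≡3=d; y(24)→3·24+24≡18=s (all mod 26).

xosyfds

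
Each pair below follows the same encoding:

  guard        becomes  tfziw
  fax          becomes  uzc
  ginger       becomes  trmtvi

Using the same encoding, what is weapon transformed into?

Each pair mirrors across the alphabet (g↔t, u↔f, a↔z): positions sum to 25. This is the alphabet-reversal cipher (Atbash): a becomes z, b becomes y, etc.
Applying it to weapon: w↔d, e↔v, a↔z, p↔k, o↔l, n↔m.

dvzklm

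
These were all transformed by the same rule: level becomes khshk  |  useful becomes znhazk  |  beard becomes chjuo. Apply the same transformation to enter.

hwghu

l(11)→k(10) and e(4)→h(7) fit y≡19x+9 (mod 26); the inverse of 19 mod 26 is 11. This is an affine cipher: with a=0,…,z=25, each position x becomes (19x+9) mod 26.
For enter: e(4)→19·4+9≡7=h; n(13)→19·13+9≡22=w; t(19)→19·19+9≡6=g; e(4)→19·4+9≡7=h; r(17)→19·17+9≡20=u (all mod 26).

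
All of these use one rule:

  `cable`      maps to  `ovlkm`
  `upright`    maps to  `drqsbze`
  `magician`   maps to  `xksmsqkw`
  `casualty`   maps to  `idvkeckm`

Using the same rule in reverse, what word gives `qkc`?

The output letters match the input read backwards, each shifted +10: cable reversed is elbac. The word is reversed, then every letter is shifted forward by 10.
Undoing it on qkc: shift back: q−10=g, k−10=a, c−10=s → gas; then reverse → sag.

sag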